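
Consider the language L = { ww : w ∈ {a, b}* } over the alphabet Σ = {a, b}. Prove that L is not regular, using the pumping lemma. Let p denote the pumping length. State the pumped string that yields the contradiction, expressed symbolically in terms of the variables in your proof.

Suppose for contradiction that L is regular, and let p be the pumping length.
Take w = a^p b^p a^p b^p = uu where u = a^pb^p; then w ∈ L and |w| = 4p ≥ p.
Write w = xyz as guaranteed by the lemma, with |xy| ≤ p and |y| > 0.
The first p characters of w are a's, so xy (and hence y) consists only of a's. Write y = a^k, 1 ≤ k ≤ p.
Pump with i = 2: xy^2z = a^{p+k} b^p a^p b^p, of length 4p+k. Suppose this equals vv. The string starts with a and ends with b, so v does too; thus the boundary between the two copies of v is a b→a transition. There is exactly one such transition, at position 2p+k, so |v| = 2p+k and |vv| = 4p+2k ≠ 4p+k since k ≥ 1. So xy^2z ∉ L.
This contradicts the pumping lemma, so L is not regular.

a^{p+k} b^p a^p b^p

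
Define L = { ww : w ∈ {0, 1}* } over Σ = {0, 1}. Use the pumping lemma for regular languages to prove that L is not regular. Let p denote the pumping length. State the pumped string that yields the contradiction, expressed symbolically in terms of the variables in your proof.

Suppose for contradiction that L is regular, and let p be the pumping length.
Take w = 0^p 1^p 0^p 1^p = uu where u = 0^p1^p; then w ∈ L and |w| = 4p ≥ p.
Write w = xyz as guaranteed by the lemma, with |xy| ≤ p and y is nonempty.
Since the first p symbols of w are all 0's and |xy| ≤ p, y lies entirely in the leading 0-block: y = 0^k for some k with 1 ≤ k ≤ p.
Pump with i = 2: xy^2z = 0^{p+k} 1^p 0^p 1^p, of length 4p+k. Suppose this equals vv. The string starts with 0 and ends with 1, so v does too; thus the boundary between the two copies of v is a 1→0 transition. There is exactly one such transition, at position 2p+k, so |v| = 2p+k and |vv| = 4p+2k ≠ 4p+k since k ≥ 1. So xy^2z ∉ L.
Contradiction. Therefore L is not regular.

0^{p+k} 1^p 0^p 1^p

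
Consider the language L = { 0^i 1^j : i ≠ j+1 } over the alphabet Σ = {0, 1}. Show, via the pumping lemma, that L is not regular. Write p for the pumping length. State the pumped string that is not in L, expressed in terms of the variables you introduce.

Toward a contradiction, assume L is regular with pumping length p.
Choose w = 0^p 1^{p+p!-1}. Since p ≠ (p+p!-1)+1 = p+p!, w ∈ L; and |w| ≥ p.
By the pumping lemma, w = xyz with |xy| ≤ p and |y| > 0.
The first p characters of w are 0's, so xy (and hence y) consists only of 0's. Write y = 0^k, 1 ≤ k ≤ p.
Since 1 ≤ k ≤ p, k divides p!; set t = 1 + p!/k. Then xy^t z has p + (p!/k)·k = p + p! copies of 0. Now the 0-count is p+p! and (1-count)+1 = (p+p!-1)+1 = p+p!, so i ≠ j+1 fails. So xy^t z = 0^{p+p!} 1^{p+p!-1} ∉ L.
Contradiction. Therefore L is not regular.

0^{p+p!} 1^{p+p!-1}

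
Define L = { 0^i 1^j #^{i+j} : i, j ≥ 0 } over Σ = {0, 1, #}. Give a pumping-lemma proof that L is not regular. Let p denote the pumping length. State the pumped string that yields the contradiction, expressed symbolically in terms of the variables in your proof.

Suppose for contradiction that L is regular, and let p be the pumping length.
Take w = 0^p 1^p #^{2p} ∈ L (with i=j=p, i+j=2p), |w| = 4p ≥ p.
By the pumping lemma, w = xyz with |xy| ≤ p and y is nonempty.
The first p characters of w are 0's, so xy (and hence y) consists only of 0's. Write y = 0^k, 1 ≤ k ≤ p.
Consider xy^2z = 0^{p+k} 1^p #^{2p}. Now the 0- and 1-counts sum to 2p+k, but the #-count is 2p ≠ 2p+k. So xy^2z ∉ L.
Contradiction. Therefore L is not regular.

0^{p+k} 1^p #^{2p}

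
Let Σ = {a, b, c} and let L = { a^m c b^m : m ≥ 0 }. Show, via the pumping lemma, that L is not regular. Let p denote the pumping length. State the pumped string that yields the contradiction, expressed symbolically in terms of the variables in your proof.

a^{p+k} c b^p

Assume L is regular. Let p be the pumping length given by the pumping lemma.
Take w = a^p c b^p ∈ L with |w| = 2p+1 ≥ p.
The pumping lemma gives a decomposition w = xyz where |xy| ≤ p and y is nonempty.
The first p characters of w are a's, so xy (and hence y) consists only of a's. Write y = a^k, 1 ≤ k ≤ p.
Pump with i = 2: xy^2z = a^{p+k} c b^p, which would require p+k = p. But k ≥ 1, so xy^2z ∉ L.
Contradiction. Therefore L is not regular.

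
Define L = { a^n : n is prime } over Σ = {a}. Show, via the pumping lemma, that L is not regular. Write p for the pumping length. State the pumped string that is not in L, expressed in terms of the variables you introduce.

a^{q(1+k)}

Suppose for contradiction that L is regular, and let p be the pumping length.
Let q be a prime with q ≥ p+2 (infinitely many primes exist), and take w = a^q ∈ L with |w| = q ≥ p.
By the pumping lemma, w = xyz with |xy| ≤ p and |y| > 0.
Then y = a^k for some k with 1 ≤ k ≤ p.
Since 1 ≤ k ≤ p, |xz| = q-k. Pump with i = q+1: |xy^{q+1}z| = (q-k)+(q+1)k = q+qk = q(1+k), which is composite (both factors ≥ 2). So xy^{q+1}z = a^{q(1+k)} ∉ L.
This is a contradiction; hence L is not regular.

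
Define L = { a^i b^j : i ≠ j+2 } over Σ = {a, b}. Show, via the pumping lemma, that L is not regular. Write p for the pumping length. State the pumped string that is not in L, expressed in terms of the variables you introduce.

a^{p+p!} b^{p+p!-2}

Assume L is regular. Let p be the pumping length given by the pumping lemma.
Choose w = a^p b^{p+p!-2}. Since p ≠ (p+p!-2)+2 = p+p!, w ∈ L; and |w| ≥ p.
The pumping lemma gives a decomposition w = xyz where |xy| ≤ p and |y| ≥ 1.
Because |xy| ≤ p and w begins with p copies of a, we have y = a^k with 1 ≤ k ≤ p.
Since 1 ≤ k ≤ p, k divides p!; set t = 1 + p!/k. Then xy^t z has p + (p!/k)·k = p + p! copies of a. Now the a-count is p+p! and (b-count)+2 = (p+p!-2)+2 = p+p!, so i ≠ j+2 fails. So xy^t z = a^{p+p!} b^{p+p!-2} ∉ L.
Contradiction. Therefore L is not regular.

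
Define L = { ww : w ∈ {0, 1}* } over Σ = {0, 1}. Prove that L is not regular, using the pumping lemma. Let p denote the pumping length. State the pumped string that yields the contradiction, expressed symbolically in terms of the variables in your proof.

Assume L is regular. Let p be the pumping length given by the pumping lemma.
Take w = 0^p 1^p 0^p 1^p = uu where u = 0^p1^p; then w ∈ L and |w| = 4p ≥ p.
The pumping lemma gives a decomposition w = xyz where |xy| ≤ p and |y| > 0.
The first p characters of w are 0's, so xy (and hence y) consists only of 0's. Write y = 0^k, 1 ≤ k ≤ p.
Pump with i = 2: xy^2z = 0^{p+k} 1^p 0^p 1^p, of length 4p+k. Suppose this equals vv. The string starts with 0 and ends with 1, so v does too; thus the boundary between the two copies of v is a 1→0 transition. There is exactly one such transition, at position 2p+k, so |v| = 2p+k and |vv| = 4p+2k ≠ 4p+k since k ≥ 1. So xy^2z ∉ L.
Contradiction. Therefore L is not regular.

0^{p+k} 1^p 0^p 1^p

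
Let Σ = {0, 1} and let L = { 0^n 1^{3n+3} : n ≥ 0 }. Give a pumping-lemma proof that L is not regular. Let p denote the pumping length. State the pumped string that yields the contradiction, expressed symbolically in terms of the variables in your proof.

0^{p+k} 1^{3p+3}

Toward a contradiction, assume L is regular with pumping length p.
Choose w = 0^p 1^{3p+3}, which is in L with |w| = 4p+3 ≥ p.
The pumping lemma gives a decomposition w = xyz where |xy| ≤ p and |y| ≥ 1.
The first p characters of w are 0's, so xy (and hence y) consists only of 0's. Write y = 0^k, 1 ≤ k ≤ p.
Pump with i = 2: xy^2z = 0^{p+k} 1^{3p+3}. For this to lie in L we would need 3p+3 = 3(p+k)+3, which forces k = 0. But k ≥ 1, so xy^2z ∉ L.
This contradicts the pumping lemma, so L is not regular.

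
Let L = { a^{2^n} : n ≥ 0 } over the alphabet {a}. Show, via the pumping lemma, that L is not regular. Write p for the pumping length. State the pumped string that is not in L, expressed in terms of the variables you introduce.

a^{2^p+k}

Suppose for contradiction that L is regular, and let p be the pumping length.
Take w = a^{2^p} ∈ L with |w| = 2^p ≥ p.
By the pumping lemma, w = xyz with |xy| ≤ p and y is nonempty.
Then y = a^k for some k with 1 ≤ k ≤ p.
Pump with i = 2: xy^2z = a^{2^p+k}. Since 1 ≤ k ≤ p < 2^p, we have 2^p < 2^p+k < 2^{p+1}, so 2^p+k is not a power of 2. So xy^2z ∉ L.
This is a contradiction; hence L is not regular.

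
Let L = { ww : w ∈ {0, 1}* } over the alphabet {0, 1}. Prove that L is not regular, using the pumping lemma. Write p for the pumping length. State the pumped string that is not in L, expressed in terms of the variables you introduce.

0^{p+k} 1^p 0^p 1^p

Assume L is regular; let p be its pumping constant.
Take w = 0^p 1^p 0^p 1^p = uu where u = 0^p1^p; then w ∈ L and |w| = 4p ≥ p.
By the pumping lemma, w = xyz with |xy| ≤ p and |y| > 0.
Since the first p symbols of w are all 0's and |xy| ≤ p, y lies entirely in the leading 0-block: y = 0^k for some k with 1 ≤ k ≤ p.
Pump with i = 2: xy^2z = 0^{p+k} 1^p 0^p 1^p, of length 4p+k. Suppose this equals vv. The string starts with 0 and ends with 1, so v does too; thus the boundary between the two copies of v is a 1→0 transition. There is exactly one such transition, at position 2p+k, so |v| = 2p+k and |vv| = 4p+2k ≠ 4p+k since k ≥ 1. So xy^2z ∉ L.
This is a contradiction; hence L is not regular.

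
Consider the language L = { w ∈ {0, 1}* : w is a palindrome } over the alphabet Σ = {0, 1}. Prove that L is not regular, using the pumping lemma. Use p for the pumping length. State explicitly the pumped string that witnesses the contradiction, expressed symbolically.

0^{p+k} 1 0^p

Assume L is regular. Let p be the pumping length given by the pumping lemma.
Take w = 0^p 1 0^p, a palindrome of length 2p+1 ≥ p.
By the pumping lemma, w = xyz with |xy| ≤ p and |y| ≥ 1.
Because |xy| ≤ p and w begins with p copies of 0, we have y = 0^k with 1 ≤ k ≤ p.
Pump with i = 2: xy^2z = 0^{p+k} 1 0^p. Its reverse is 0^p 1 0^{p+k}, which differs from xy^2z since k ≥ 1. So xy^2z is not a palindrome and xy^2z ∉ L.
Contradiction. Therefore L is not regular.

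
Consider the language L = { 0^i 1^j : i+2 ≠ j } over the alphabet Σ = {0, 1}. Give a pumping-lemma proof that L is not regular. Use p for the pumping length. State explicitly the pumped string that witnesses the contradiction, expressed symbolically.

Assume L is regular. Let p be the pumping length given by the pumping lemma.
Choose w = 0^p 1^{p+p!+2}. Since p ≠ (p+p!+2)-2 = p+p!, w ∈ L; and |w| ≥ p.
The pumping lemma gives a decomposition w = xyz where |xy| ≤ p and y is nonempty.
The first p characters of w are 0's, so xy (and hence y) consists only of 0's. Write y = 0^k, 1 ≤ k ≤ p.
Since 1 ≤ k ≤ p, k divides p!; set t = 1 + p!/k. Then xy^t z has p + (p!/k)·k = p + p! copies of 0. Now the 0-count is p+p! and (1-count)-2 = (p+p!+2)-2 = p+p!, so i+2 ≠ j fails. So xy^t z = 0^{p+p!} 1^{p+p!+2} ∉ L.
This is a contradiction; hence L is not regular.

0^{p+p!} 1^{p+p!+2}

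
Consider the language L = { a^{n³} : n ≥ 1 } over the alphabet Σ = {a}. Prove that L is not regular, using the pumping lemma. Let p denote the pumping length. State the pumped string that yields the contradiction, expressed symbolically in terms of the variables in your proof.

Toward a contradiction, assume L is regular with pumping length p.
Take w = a^{p³} ∈ L with |w| = p³ ≥ p.
Write w = xyz as guaranteed by the lemma, with |xy| ≤ p and |y| > 0.
Then y = a^k for some k with 1 ≤ k ≤ p.
Pump with i = 2: xy^2z = a^{p³+k}. Since 1 ≤ k ≤ p, p³ < p³+k ≤ p³+p < p³+3p²+3p+1 = (p+1)³, so p³+k is not a perfect cube. So xy^2z ∉ L.
This contradicts the pumping lemma, so L is not regular.

a^{p³+k}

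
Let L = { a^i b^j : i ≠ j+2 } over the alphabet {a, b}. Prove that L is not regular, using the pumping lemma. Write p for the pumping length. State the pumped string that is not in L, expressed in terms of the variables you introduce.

a^{p+p!} b^{p+p!-2}

Toward a contradiction, assume L is regular with pumping length p.
Choose w = a^p b^{p+p!-2}. Since p ≠ (p+p!-2)+2 = p+p!, w ∈ L; and |w| ≥ p.
By the pumping lemma, w = xyz with |xy| ≤ p and |y| ≥ 1.
Since the first p symbols of w are all a's and |xy| ≤ p, y lies entirely in the leading a-block: y = a^k for some k with 1 ≤ k ≤ p.
Since 1 ≤ k ≤ p, k divides p!; set t = 1 + p!/k. Then xy^t z has p + (p!/k)·k = p + p! copies of a. Now the a-count is p+p! and (b-count)+2 = (p+p!-2)+2 = p+p!, so i ≠ j+2 fails. So xy^t z = a^{p+p!} b^{p+p!-2} ∉ L.
This contradicts the pumping lemma, so L is not regular.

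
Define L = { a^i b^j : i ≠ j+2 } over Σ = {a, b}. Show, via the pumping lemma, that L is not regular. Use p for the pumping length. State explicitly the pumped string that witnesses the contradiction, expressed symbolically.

Toward a contradiction, assume L is regular with pumping length p.
Choose w = a^p b^{p+p!-2}. Since p ≠ (p+p!-2)+2 = p+p!, w ∈ L; and |w| ≥ p.
The pumping lemma gives a decomposition w = xyz where |xy| ≤ p and |y| ≥ 1.
The first p characters of w are a's, so xy (and hence y) consists only of a's. Write y = a^k, 1 ≤ k ≤ p.
Since 1 ≤ k ≤ p, k divides p!; set t = 1 + p!/k. Then xy^t z has p + (p!/k)·k = p + p! copies of a. Now the a-count is p+p! and (b-count)+2 = (p+p!-2)+2 = p+p!, so i ≠ j+2 fails. So xy^t z = a^{p+p!} b^{p+p!-2} ∉ L.
This is a contradiction; hence L is not regular.

a^{p+p!} b^{p+p!-2}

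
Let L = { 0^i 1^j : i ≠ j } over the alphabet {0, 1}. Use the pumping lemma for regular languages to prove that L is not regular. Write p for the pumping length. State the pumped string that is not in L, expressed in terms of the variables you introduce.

Suppose for contradiction that L is regular, and let p be the pumping length.
Choose w = 0^p 1^{p+p!}. Since p ≠ p+p!, w ∈ L; and |w| ≥ p.
Write w = xyz as guaranteed by the lemma, with |xy| ≤ p and y is nonempty.
The first p characters of w are 0's, so xy (and hence y) consists only of 0's. Write y = 0^k, 1 ≤ k ≤ p.
Since 1 ≤ k ≤ p, k divides p!; set t = 1 + p!/k. Then xy^t z has p + (p!/k)·k = p + p! copies of 0. Now the 0-count equals the 1-count, so i ≠ j fails. So xy^t z = 0^{p+p!} 1^{p+p!} ∉ L.
This is a contradiction; hence L is not regular.

0^{p+p!} 1^{p+p!}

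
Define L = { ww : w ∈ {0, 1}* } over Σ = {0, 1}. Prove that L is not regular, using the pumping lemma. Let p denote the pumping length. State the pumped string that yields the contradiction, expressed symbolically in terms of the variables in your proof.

0^{p+k} 1^p 0^p 1^p

Toward a contradiction, assume L is regular with pumping length p.
Take w = 0^p 1^p 0^p 1^p = uu where u = 0^p1^p; then w ∈ L and |w| = 4p ≥ p.
By the pumping lemma, w = xyz with |xy| ≤ p and |y| ≥ 1.
Because |xy| ≤ p and w begins with p copies of 0, we have y = 0^k with 1 ≤ k ≤ p.
Pump with i = 2: xy^2z = 0^{p+k} 1^p 0^p 1^p, of length 4p+k. Suppose this equals vv. The string starts with 0 and ends with 1, so v does too; thus the boundary between the two copies of v is a 1→0 transition. There is exactly one such transition, at position 2p+k, so |v| = 2p+k and |vv| = 4p+2k ≠ 4p+k since k ≥ 1. So xy^2z ∉ L.
This contradicts the pumping lemma, so L is not regular.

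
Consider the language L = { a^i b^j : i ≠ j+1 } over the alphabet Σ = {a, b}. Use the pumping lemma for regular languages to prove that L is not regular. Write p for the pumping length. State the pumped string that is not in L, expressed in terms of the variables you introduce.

a^{p+p!} b^{p+p!-1}

Suppose for contradiction that L is regular, and let p be the pumping length.
Choose w = a^p b^{p+p!-1}. Since p ≠ (p+p!-1)+1 = p+p!, w ∈ L; and |w| ≥ p.
By the pumping lemma, w = xyz with |xy| ≤ p and y is nonempty.
Since the first p symbols of w are all a's and |xy| ≤ p, y lies entirely in the leading a-block: y = a^k for some k with 1 ≤ k ≤ p.
Since 1 ≤ k ≤ p, k divides p!; set t = 1 + p!/k. Then xy^t z has p + (p!/k)·k = p + p! copies of a. Now the a-count is p+p! and (b-count)+1 = (p+p!-1)+1 = p+p!, so i ≠ j+1 fails. So xy^t z = a^{p+p!} b^{p+p!-1} ∉ L.
This is a contradiction; hence L is not regular.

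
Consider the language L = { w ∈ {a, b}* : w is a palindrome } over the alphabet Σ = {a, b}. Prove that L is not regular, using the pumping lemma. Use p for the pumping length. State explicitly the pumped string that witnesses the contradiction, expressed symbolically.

Assume L is regular. Let p be the pumping length given by the pumping lemma.
Take w = a^p b a^p, a palindrome of length 2p+1 ≥ p.
By the pumping lemma, w = xyz with |xy| ≤ p and |y| ≥ 1.
Because |xy| ≤ p and w begins with p copies of a, we have y = a^k with 1 ≤ k ≤ p.
Pump with i = 2: xy^2z = a^{p+k} b a^p. Its reverse is a^p b a^{p+k}, which differs from xy^2z since k ≥ 1. So xy^2z is not a palindrome and xy^2z ∉ L.
This contradicts the pumping lemma, so L is not regular.

a^{p+k} b a^p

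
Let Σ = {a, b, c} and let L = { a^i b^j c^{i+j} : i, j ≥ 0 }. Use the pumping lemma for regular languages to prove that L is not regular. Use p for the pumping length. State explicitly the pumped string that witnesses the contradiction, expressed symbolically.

Assume L is regular; let p be its pumping constant.
Take w = a^p b^p c^{2p} ∈ L (with i=j=p, i+j=2p), |w| = 4p ≥ p.
By the pumping lemma, w = xyz with |xy| ≤ p and |y| > 0.
The first p characters of w are a's, so xy (and hence y) consists only of a's. Write y = a^k, 1 ≤ k ≤ p.
Consider xy^2z = a^{p+k} b^p c^{2p}. Now the a- and b-counts sum to 2p+k, but the c-count is 2p ≠ 2p+k. So xy^2z ∉ L.
This contradicts the pumping lemma, so L is not regular.

a^{p+k} b^p c^{2p}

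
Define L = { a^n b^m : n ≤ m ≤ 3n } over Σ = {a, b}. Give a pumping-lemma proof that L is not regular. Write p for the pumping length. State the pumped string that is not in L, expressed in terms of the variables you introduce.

Assume L is regular; let p be its pumping constant.
Take w = a^p b^p ∈ L (since p ≤ p ≤ 3p), with |w| = 2p ≥ p.
Write w = xyz as guaranteed by the lemma, with |xy| ≤ p and y is nonempty.
Since the first p symbols of w are all a's and |xy| ≤ p, y lies entirely in the leading a-block: y = a^k for some k with 1 ≤ k ≤ p.
Pump with i = 2: xy^2z = a^{p+k} b^p. Now n = p+k > p = m, so the condition n ≤ m fails. Thus xy^2z ∉ L.
Contradiction. Therefore L is not regular.

a^{p+k} b^p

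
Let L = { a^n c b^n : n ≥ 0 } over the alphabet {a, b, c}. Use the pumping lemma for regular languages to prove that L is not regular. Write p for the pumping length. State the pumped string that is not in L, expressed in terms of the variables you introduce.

a^{p+k} c b^p

Assume L is regular. Let p be the pumping length given by the pumping lemma.
Take w = a^p c b^p ∈ L with |w| = 2p+1 ≥ p.
By the pumping lemma, w = xyz with |xy| ≤ p and y is nonempty.
Because |xy| ≤ p and w begins with p copies of a, we have y = a^k with 1 ≤ k ≤ p.
Pump with i = 2: xy^2z = a^{p+k} c b^p, which would require p+k = p. But k ≥ 1, so xy^2z ∉ L.
This contradicts the pumping lemma, so L is not regular.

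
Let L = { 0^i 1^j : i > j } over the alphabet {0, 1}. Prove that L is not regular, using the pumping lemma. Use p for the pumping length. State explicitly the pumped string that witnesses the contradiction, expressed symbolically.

0^{p+1-k} 1^p

Suppose for contradiction that L is regular, and let p be the pumping length.
Choose w = 0^{p+1} 1^p ∈ L, with |w| = 2p+1 ≥ p.
Write w = xyz as guaranteed by the lemma, with |xy| ≤ p and y is nonempty.
The first p characters of w are 0's, so xy (and hence y) consists only of 0's. Write y = 0^k, 1 ≤ k ≤ p.
Consider xy^0z = xz = 0^{p+1-k} 1^p. Since k ≥ 1, the 0-count p+1-k is at most p, so i > j fails; thus xz ∉ L.
This is a contradiction; hence L is not regular.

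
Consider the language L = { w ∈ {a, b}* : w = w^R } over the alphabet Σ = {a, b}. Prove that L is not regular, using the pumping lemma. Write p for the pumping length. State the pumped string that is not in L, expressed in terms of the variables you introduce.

Suppose for contradiction that L is regular, and let p be the pumping length.
Take w = a^p b a^p, a palindrome of length 2p+1 ≥ p.
The pumping lemma gives a decomposition w = xyz where |xy| ≤ p and y is nonempty.
The first p characters of w are a's, so xy (and hence y) consists only of a's. Write y = a^k, 1 ≤ k ≤ p.
Pump with i = 2: xy^2z = a^{p+k} b a^p. Its reverse is a^p b a^{p+k}, which differs from xy^2z since k ≥ 1. So xy^2z is not a palindrome and xy^2z ∉ L.
This contradicts the pumping lemma, so L is not regular.

a^{p+k} b a^p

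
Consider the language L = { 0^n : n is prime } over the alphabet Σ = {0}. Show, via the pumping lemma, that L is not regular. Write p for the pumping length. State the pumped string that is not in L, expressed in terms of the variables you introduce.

Assume L is regular; let p be its pumping constant.
Let q be a prime with q ≥ p+2 (infinitely many primes exist), and take w = 0^q ∈ L with |w| = q ≥ p.
Write w = xyz as guaranteed by the lemma, with |xy| ≤ p and |y| > 0.
Then y = 0^k for some k with 1 ≤ k ≤ p.
Since 1 ≤ k ≤ p, |xz| = q-k. Pump with i = q+1: |xy^{q+1}z| = (q-k)+(q+1)k = q+qk = q(1+k), which is composite (both factors ≥ 2). So xy^{q+1}z = 0^{q(1+k)} ∉ L.
This contradicts the pumping lemma, so L is not regular.

0^{q(1+k)}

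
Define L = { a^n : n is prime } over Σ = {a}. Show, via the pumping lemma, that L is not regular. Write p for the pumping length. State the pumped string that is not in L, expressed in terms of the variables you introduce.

a^{q(1+k)}

Toward a contradiction, assume L is regular with pumping length p.
Let q be a prime with q ≥ p+2 (infinitely many primes exist), and take w = a^q ∈ L with |w| = q ≥ p.
Write w = xyz as guaranteed by the lemma, with |xy| ≤ p and y is nonempty.
Then y = a^k for some k with 1 ≤ k ≤ p.
Since 1 ≤ k ≤ p, |xz| = q-k. Pump with i = q+1: |xy^{q+1}z| = (q-k)+(q+1)k = q+qk = q(1+k), which is composite (both factors ≥ 2). So xy^{q+1}z = a^{q(1+k)} ∉ L.
This is a contradiction; hence L is not regular.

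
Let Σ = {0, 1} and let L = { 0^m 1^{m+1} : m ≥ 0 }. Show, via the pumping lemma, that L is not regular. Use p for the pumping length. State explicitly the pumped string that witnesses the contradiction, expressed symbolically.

Assume L is regular. Let p be the pumping length given by the pumping lemma.
Let w = 0^p 1^{p+1} ∈ L; note |w| = 2p+1 ≥ p.
Write w = xyz as guaranteed by the lemma, with |xy| ≤ p and y is nonempty.
The first p characters of w are 0's, so xy (and hence y) consists only of 0's. Write y = 0^k, 1 ≤ k ≤ p.
Pump with i = 2: xy^2z = 0^{p+k} 1^{p+1}. For this to lie in L we would need p+1 = (p+k)+1, which forces k = 0. But k ≥ 1, so xy^2z ∉ L.
This contradicts the pumping lemma, so L is not regular.

0^{p+k} 1^{p+1}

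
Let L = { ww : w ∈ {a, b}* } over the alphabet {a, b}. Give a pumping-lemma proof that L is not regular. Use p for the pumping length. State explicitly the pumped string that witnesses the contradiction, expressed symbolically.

Suppose for contradiction that L is regular, and let p be the pumping length.
Take w = a^p b^p a^p b^p = uu where u = a^pb^p; then w ∈ L and |w| = 4p ≥ p.
Write w = xyz as guaranteed by the lemma, with |xy| ≤ p and y is nonempty.
Because |xy| ≤ p and w begins with p copies of a, we have y = a^k with 1 ≤ k ≤ p.
Pump with i = 2: xy^2z = a^{p+k} b^p a^p b^p, of length 4p+k. Suppose this equals vv. The string starts with a and ends with b, so v does too; thus the boundary between the two copies of v is a b→a transition. There is exactly one such transition, at position 2p+k, so |v| = 2p+k and |vv| = 4p+2k ≠ 4p+k since k ≥ 1. So xy^2z ∉ L.
This contradicts the pumping lemma, so L is not regular.

a^{p+k} b^p a^p b^p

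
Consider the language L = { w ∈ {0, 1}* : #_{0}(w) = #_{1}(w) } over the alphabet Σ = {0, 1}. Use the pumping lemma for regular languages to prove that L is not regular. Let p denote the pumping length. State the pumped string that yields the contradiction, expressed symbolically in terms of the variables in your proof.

Assume L is regular. Let p be the pumping length given by the pumping lemma.
Choose w = 0^p 1^p ∈ L with |w| = 2p ≥ p.
Write w = xyz as guaranteed by the lemma, with |xy| ≤ p and |y| > 0.
Because |xy| ≤ p and w begins with p copies of 0, we have y = 0^k with 1 ≤ k ≤ p.
Pump with i = 2: xy^2z = 0^{p+k} 1^p has p+k occurrences of 0 but only p of 1. Since k ≥ 1 the counts differ, so xy^2z ∉ L.
This contradicts the pumping lemma, so L is not regular.

0^{p+k} 1^p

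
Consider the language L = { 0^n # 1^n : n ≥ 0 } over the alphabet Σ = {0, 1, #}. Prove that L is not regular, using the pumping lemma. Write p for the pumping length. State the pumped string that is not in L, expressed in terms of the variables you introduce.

Assume L is regular; let p be its pumping constant.
Take w = 0^p # 1^p ∈ L with |w| = 2p+1 ≥ p.
By the pumping lemma, w = xyz with |xy| ≤ p and y is nonempty.
Because |xy| ≤ p and w begins with p copies of 0, we have y = 0^k with 1 ≤ k ≤ p.
Pump with i = 2: xy^2z = 0^{p+k} # 1^p, which would require p+k = p. But k ≥ 1, so xy^2z ∉ L.
Contradiction. Therefore L is not regular.

0^{p+k} # 1^p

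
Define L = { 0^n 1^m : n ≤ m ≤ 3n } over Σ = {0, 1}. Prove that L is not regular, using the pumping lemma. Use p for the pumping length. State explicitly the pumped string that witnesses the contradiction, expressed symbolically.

0^{p+k} 1^p

Assume L is regular. Let p be the pumping length given by the pumping lemma.
Take w = 0^p 1^p ∈ L (since p ≤ p ≤ 3p), with |w| = 2p ≥ p.
The pumping lemma gives a decomposition w = xyz where |xy| ≤ p and |y| ≥ 1.
Because |xy| ≤ p and w begins with p copies of 0, we have y = 0^k with 1 ≤ k ≤ p.
Pump with i = 2: xy^2z = 0^{p+k} 1^p. Now n = p+k > p = m, so the condition n ≤ m fails. Thus xy^2z ∉ L.
This contradicts the pumping lemma, so L is not regular.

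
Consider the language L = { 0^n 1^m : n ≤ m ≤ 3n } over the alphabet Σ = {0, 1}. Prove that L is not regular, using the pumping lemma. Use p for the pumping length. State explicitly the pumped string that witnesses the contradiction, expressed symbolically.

0^{p+k} 1^p

Suppose for contradiction that L is regular, and let p be the pumping length.
Take w = 0^p 1^p ∈ L (since p ≤ p ≤ 3p), with |w| = 2p ≥ p.
Write w = xyz as guaranteed by the lemma, with |xy| ≤ p and |y| > 0.
Since the first p symbols of w are all 0's and |xy| ≤ p, y lies entirely in the leading 0-block: y = 0^k for some k with 1 ≤ k ≤ p.
Pump with i = 2: xy^2z = 0^{p+k} 1^p. Now n = p+k > p = m, so the condition n ≤ m fails. Thus xy^2z ∉ L.
This is a contradiction; hence L is not regular.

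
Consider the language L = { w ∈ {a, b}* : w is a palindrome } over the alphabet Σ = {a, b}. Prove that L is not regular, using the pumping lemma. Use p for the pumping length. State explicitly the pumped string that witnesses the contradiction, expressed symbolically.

a^{p+k} b a^p

Toward a contradiction, assume L is regular with pumping length p.
Take w = a^p b a^p, a palindrome of length 2p+1 ≥ p.
Write w = xyz as guaranteed by the lemma, with |xy| ≤ p and y is nonempty.
The first p characters of w are a's, so xy (and hence y) consists only of a's. Write y = a^k, 1 ≤ k ≤ p.
Pump with i = 2: xy^2z = a^{p+k} b a^p. Its reverse is a^p b a^{p+k}, which differs from xy^2z since k ≥ 1. So xy^2z is not a palindrome and xy^2z ∉ L.
This contradicts the pumping lemma, so L is not regular.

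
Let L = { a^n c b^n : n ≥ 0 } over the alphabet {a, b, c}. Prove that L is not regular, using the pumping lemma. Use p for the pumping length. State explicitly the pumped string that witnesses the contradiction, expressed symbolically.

Toward a contradiction, assume L is regular with pumping length p.
Take w = a^p c b^p ∈ L with |w| = 2p+1 ≥ p.
Write w = xyz as guaranteed by the lemma, with |xy| ≤ p and |y| > 0.
Because |xy| ≤ p and w begins with p copies of a, we have y = a^k with 1 ≤ k ≤ p.
Pump with i = 2: xy^2z = a^{p+k} c b^p, which would require p+k = p. But k ≥ 1, so xy^2z ∉ L.
This is a contradiction; hence L is not regular.

a^{p+k} c b^p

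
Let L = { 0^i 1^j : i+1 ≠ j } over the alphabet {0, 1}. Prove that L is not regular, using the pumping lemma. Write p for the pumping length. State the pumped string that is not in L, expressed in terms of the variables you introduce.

Assume L is regular. Let p be the pumping length given by the pumping lemma.
Choose w = 0^p 1^{p+p!+1}. Since p ≠ (p+p!+1)-1 = p+p!, w ∈ L; and |w| ≥ p.
By the pumping lemma, w = xyz with |xy| ≤ p and |y| ≥ 1.
The first p characters of w are 0's, so xy (and hence y) consists only of 0's. Write y = 0^k, 1 ≤ k ≤ p.
Since 1 ≤ k ≤ p, k divides p!; set t = 1 + p!/k. Then xy^t z has p + (p!/k)·k = p + p! copies of 0. Now the 0-count is p+p! and (1-count)-1 = (p+p!+1)-1 = p+p!, so i+1 ≠ j fails. So xy^t z = 0^{p+p!} 1^{p+p!+1} ∉ L.
Contradiction. Therefore L is not regular.

0^{p+p!} 1^{p+p!+1}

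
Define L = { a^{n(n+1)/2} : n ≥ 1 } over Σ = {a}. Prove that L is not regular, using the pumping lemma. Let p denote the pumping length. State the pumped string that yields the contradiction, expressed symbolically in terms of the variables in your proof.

a^{p(p+1)/2+k}

Assume L is regular; let p be its pumping constant.
Take w = a^{p(p+1)/2} ∈ L with |w| = p(p+1)/2 ≥ p.
By the pumping lemma, w = xyz with |xy| ≤ p and |y| ≥ 1.
Then y = a^k for some k with 1 ≤ k ≤ p.
Pump with i = 2: xy^2z = a^{p(p+1)/2+k}. Since 1 ≤ k ≤ p, p(p+1)/2 < p(p+1)/2+k ≤ p(p+1)/2+p < (p+1)(p+2)/2, so p(p+1)/2+k is strictly between consecutive triangular numbers. So xy^2z ∉ L.
Contradiction. Therefore L is not regular.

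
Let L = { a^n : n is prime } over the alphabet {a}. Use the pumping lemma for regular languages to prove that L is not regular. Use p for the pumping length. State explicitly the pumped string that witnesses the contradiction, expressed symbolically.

Suppose for contradiction that L is regular, and let p be the pumping length.
Let q be a prime with q ≥ p+2 (infinitely many primes exist), and take w = a^q ∈ L with |w| = q ≥ p.
Write w = xyz as guaranteed by the lemma, with |xy| ≤ p and y is nonempty.
Then y = a^k for some k with 1 ≤ k ≤ p.
Since 1 ≤ k ≤ p, |xz| = q-k. Pump with i = q+1: |xy^{q+1}z| = (q-k)+(q+1)k = q+qk = q(1+k), which is composite (both factors ≥ 2). So xy^{q+1}z = a^{q(1+k)} ∉ L.
This contradicts the pumping lemma, so L is not regular.

a^{q(1+k)}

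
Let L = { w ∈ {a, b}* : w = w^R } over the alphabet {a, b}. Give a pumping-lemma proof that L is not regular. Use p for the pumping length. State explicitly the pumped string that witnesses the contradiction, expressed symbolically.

a^{p+k} b a^p

Assume L is regular. Let p be the pumping length given by the pumping lemma.
Take w = a^p b a^p, a palindrome of length 2p+1 ≥ p.
Write w = xyz as guaranteed by the lemma, with |xy| ≤ p and |y| > 0.
The first p characters of w are a's, so xy (and hence y) consists only of a's. Write y = a^k, 1 ≤ k ≤ p.
Pump with i = 2: xy^2z = a^{p+k} b a^p. Its reverse is a^p b a^{p+k}, which differs from xy^2z since k ≥ 1. So xy^2z is not a palindrome and xy^2z ∉ L.
This is a contradiction; hence L is not regular.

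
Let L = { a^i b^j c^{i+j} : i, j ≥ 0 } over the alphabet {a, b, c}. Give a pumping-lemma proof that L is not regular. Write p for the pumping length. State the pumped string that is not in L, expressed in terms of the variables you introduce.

Toward a contradiction, assume L is regular with pumping length p.
Take w = a^p b^p c^{2p} ∈ L (with i=j=p, i+j=2p), |w| = 4p ≥ p.
Write w = xyz as guaranteed by the lemma, with |xy| ≤ p and |y| > 0.
Because |xy| ≤ p and w begins with p copies of a, we have y = a^k with 1 ≤ k ≤ p.
Consider xy^2z = a^{p+k} b^p c^{2p}. Now the a- and b-counts sum to 2p+k, but the c-count is 2p ≠ 2p+k. So xy^2z ∉ L.
This is a contradiction; hence L is not regular.

a^{p+k} b^p c^{2p}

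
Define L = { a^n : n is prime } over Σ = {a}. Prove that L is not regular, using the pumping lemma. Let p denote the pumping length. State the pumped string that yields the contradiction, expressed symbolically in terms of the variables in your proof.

Suppose for contradiction that L is regular, and let p be the pumping length.
Let q be a prime with q ≥ p+2 (infinitely many primes exist), and take w = a^q ∈ L with |w| = q ≥ p.
Write w = xyz as guaranteed by the lemma, with |xy| ≤ p and |y| > 0.
Then y = a^k for some k with 1 ≤ k ≤ p.
Since 1 ≤ k ≤ p, |xz| = q-k. Pump with i = q+1: |xy^{q+1}z| = (q-k)+(q+1)k = q+qk = q(1+k), which is composite (both factors ≥ 2). So xy^{q+1}z = a^{q(1+k)} ∉ L.
Contradiction. Therefore L is not regular.

a^{q(1+k)}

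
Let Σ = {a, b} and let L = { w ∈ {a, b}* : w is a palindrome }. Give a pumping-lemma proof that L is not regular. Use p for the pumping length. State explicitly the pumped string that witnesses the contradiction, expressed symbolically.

a^{p+k} b a^p

Assume L is regular; let p be its pumping constant.
Take w = a^p b a^p, a palindrome of length 2p+1 ≥ p.
The pumping lemma gives a decomposition w = xyz where |xy| ≤ p and |y| ≥ 1.
The first p characters of w are a's, so xy (and hence y) consists only of a's. Write y = a^k, 1 ≤ k ≤ p.
Pump with i = 2: xy^2z = a^{p+k} b a^p. Its reverse is a^p b a^{p+k}, which differs from xy^2z since k ≥ 1. So xy^2z is not a palindrome and xy^2z ∉ L.
Contradiction. Therefore L is not regular.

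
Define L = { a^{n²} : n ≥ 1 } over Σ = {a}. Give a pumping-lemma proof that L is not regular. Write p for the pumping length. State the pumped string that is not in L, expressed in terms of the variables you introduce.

Toward a contradiction, assume L is regular with pumping length p.
Take w = a^{p²} ∈ L with |w| = p² ≥ p.
By the pumping lemma, w = xyz with |xy| ≤ p and |y| > 0.
Then y = a^k for some k with 1 ≤ k ≤ p.
Pump with i = 2: xy^2z = a^{p²+k}. Since 1 ≤ k ≤ p, p² < p²+k ≤ p²+p < (p+1)², so p²+k lies strictly between consecutive squares and is not a perfect square. So xy^2z ∉ L.
This contradicts the pumping lemma, so L is not regular.

a^{p²+k}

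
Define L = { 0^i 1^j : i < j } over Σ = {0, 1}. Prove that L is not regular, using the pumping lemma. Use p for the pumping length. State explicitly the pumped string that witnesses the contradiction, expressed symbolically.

Suppose for contradiction that L is regular, and let p be the pumping length.
Choose w = 0^p 1^{p+1} ∈ L, with |w| = 2p+1 ≥ p.
Write w = xyz as guaranteed by the lemma, with |xy| ≤ p and |y| ≥ 1.
Since the first p symbols of w are all 0's and |xy| ≤ p, y lies entirely in the leading 0-block: y = 0^k for some k with 1 ≤ k ≤ p.
Consider xy^2z = 0^{p+k} 1^{p+1}. Since k ≥ 1, the 0-count p+k is at least p+1, so i < j fails; thus xy^2z ∉ L.
This contradicts the pumping lemma, so L is not regular.

0^{p+k} 1^{p+1}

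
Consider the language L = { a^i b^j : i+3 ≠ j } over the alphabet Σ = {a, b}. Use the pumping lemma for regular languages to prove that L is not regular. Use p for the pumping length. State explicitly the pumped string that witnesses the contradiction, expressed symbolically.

a^{p+p!} b^{p+p!+3}

Toward a contradiction, assume L is regular with pumping length p.
Choose w = a^p b^{p+p!+3}. Since p ≠ (p+p!+3)-3 = p+p!, w ∈ L; and |w| ≥ p.
Write w = xyz as guaranteed by the lemma, with |xy| ≤ p and |y| > 0.
Because |xy| ≤ p and w begins with p copies of a, we have y = a^k with 1 ≤ k ≤ p.
Since 1 ≤ k ≤ p, k divides p!; set t = 1 + p!/k. Then xy^t z has p + (p!/k)·k = p + p! copies of a. Now the a-count is p+p! and (b-count)-3 = (p+p!+3)-3 = p+p!, so i+3 ≠ j fails. So xy^t z = a^{p+p!} b^{p+p!+3} ∉ L.
Contradiction. Therefore L is not regular.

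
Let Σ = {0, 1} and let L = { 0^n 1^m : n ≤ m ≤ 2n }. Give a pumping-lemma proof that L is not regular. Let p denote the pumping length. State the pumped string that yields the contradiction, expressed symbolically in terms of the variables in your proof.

0^{p+k} 1^p

Toward a contradiction, assume L is regular with pumping length p.
Take w = 0^p 1^p ∈ L (since p ≤ p ≤ 2p), with |w| = 2p ≥ p.
By the pumping lemma, w = xyz with |xy| ≤ p and |y| > 0.
Since the first p symbols of w are all 0's and |xy| ≤ p, y lies entirely in the leading 0-block: y = 0^k for some k with 1 ≤ k ≤ p.
Pump with i = 2: xy^2z = 0^{p+k} 1^p. Now n = p+k > p = m, so the condition n ≤ m fails. Thus xy^2z ∉ L.
This contradicts the pumping lemma, so L is not regular.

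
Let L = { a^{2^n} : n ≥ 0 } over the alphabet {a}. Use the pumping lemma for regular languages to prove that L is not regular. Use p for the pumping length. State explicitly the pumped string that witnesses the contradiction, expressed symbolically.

Assume L is regular; let p be its pumping constant.
Take w = a^{2^p} ∈ L with |w| = 2^p ≥ p.
Write w = xyz as guaranteed by the lemma, with |xy| ≤ p and |y| > 0.
Then y = a^k for some k with 1 ≤ k ≤ p.
Pump with i = 2: xy^2z = a^{2^p+k}. Since 1 ≤ k ≤ p < 2^p, we have 2^p < 2^p+k < 2^{p+1}, so 2^p+k is not a power of 2. So xy^2z ∉ L.
This contradicts the pumping lemma, so L is not regular.

a^{2^p+k}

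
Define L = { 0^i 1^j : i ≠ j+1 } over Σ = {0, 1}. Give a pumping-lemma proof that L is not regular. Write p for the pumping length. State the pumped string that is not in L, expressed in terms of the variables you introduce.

0^{p+p!} 1^{p+p!-1}

Assume L is regular; let p be its pumping constant.
Choose w = 0^p 1^{p+p!-1}. Since p ≠ (p+p!-1)+1 = p+p!, w ∈ L; and |w| ≥ p.
The pumping lemma gives a decomposition w = xyz where |xy| ≤ p and y is nonempty.
The first p characters of w are 0's, so xy (and hence y) consists only of 0's. Write y = 0^k, 1 ≤ k ≤ p.
Since 1 ≤ k ≤ p, k divides p!; set t = 1 + p!/k. Then xy^t z has p + (p!/k)·k = p + p! copies of 0. Now the 0-count is p+p! and (1-count)+1 = (p+p!-1)+1 = p+p!, so i ≠ j+1 fails. So xy^t z = 0^{p+p!} 1^{p+p!-1} ∉ L.
This is a contradiction; hence L is not regular.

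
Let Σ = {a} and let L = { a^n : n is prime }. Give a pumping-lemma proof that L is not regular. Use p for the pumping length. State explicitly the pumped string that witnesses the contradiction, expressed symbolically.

a^{q(1+k)}

Toward a contradiction, assume L is regular with pumping length p.
Let q be a prime with q ≥ p+2 (infinitely many primes exist), and take w = a^q ∈ L with |w| = q ≥ p.
By the pumping lemma, w = xyz with |xy| ≤ p and |y| > 0.
Then y = a^k for some k with 1 ≤ k ≤ p.
Since 1 ≤ k ≤ p, |xz| = q-k. Pump with i = q+1: |xy^{q+1}z| = (q-k)+(q+1)k = q+qk = q(1+k), which is composite (both factors ≥ 2). So xy^{q+1}z = a^{q(1+k)} ∉ L.
This is a contradiction; hence L is not regular.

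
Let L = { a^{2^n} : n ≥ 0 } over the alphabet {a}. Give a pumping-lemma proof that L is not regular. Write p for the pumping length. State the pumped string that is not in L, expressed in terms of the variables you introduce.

Assume L is regular. Let p be the pumping length given by the pumping lemma.
Take w = a^{2^p} ∈ L with |w| = 2^p ≥ p.
By the pumping lemma, w = xyz with |xy| ≤ p and |y| ≥ 1.
Then y = a^k for some k with 1 ≤ k ≤ p.
Pump with i = 2: xy^2z = a^{2^p+k}. Since 1 ≤ k ≤ p < 2^p, we have 2^p < 2^p+k < 2^{p+1}, so 2^p+k is not a power of 2. So xy^2z ∉ L.
This is a contradiction; hence L is not regular.

a^{2^p+k}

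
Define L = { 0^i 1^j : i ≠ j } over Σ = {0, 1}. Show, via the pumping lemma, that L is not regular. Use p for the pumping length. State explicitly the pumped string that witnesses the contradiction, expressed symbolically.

Suppose for contradiction that L is regular, and let p be the pumping length.
Choose w = 0^p 1^{p+p!}. Since p ≠ p+p!, w ∈ L; and |w| ≥ p.
The pumping lemma gives a decomposition w = xyz where |xy| ≤ p and y is nonempty.
Because |xy| ≤ p and w begins with p copies of 0, we have y = 0^k with 1 ≤ k ≤ p.
Since 1 ≤ k ≤ p, k divides p!; set t = 1 + p!/k. Then xy^t z has p + (p!/k)·k = p + p! copies of 0. Now the 0-count equals the 1-count, so i ≠ j fails. So xy^t z = 0^{p+p!} 1^{p+p!} ∉ L.
Contradiction. Therefore L is not regular.

0^{p+p!} 1^{p+p!}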